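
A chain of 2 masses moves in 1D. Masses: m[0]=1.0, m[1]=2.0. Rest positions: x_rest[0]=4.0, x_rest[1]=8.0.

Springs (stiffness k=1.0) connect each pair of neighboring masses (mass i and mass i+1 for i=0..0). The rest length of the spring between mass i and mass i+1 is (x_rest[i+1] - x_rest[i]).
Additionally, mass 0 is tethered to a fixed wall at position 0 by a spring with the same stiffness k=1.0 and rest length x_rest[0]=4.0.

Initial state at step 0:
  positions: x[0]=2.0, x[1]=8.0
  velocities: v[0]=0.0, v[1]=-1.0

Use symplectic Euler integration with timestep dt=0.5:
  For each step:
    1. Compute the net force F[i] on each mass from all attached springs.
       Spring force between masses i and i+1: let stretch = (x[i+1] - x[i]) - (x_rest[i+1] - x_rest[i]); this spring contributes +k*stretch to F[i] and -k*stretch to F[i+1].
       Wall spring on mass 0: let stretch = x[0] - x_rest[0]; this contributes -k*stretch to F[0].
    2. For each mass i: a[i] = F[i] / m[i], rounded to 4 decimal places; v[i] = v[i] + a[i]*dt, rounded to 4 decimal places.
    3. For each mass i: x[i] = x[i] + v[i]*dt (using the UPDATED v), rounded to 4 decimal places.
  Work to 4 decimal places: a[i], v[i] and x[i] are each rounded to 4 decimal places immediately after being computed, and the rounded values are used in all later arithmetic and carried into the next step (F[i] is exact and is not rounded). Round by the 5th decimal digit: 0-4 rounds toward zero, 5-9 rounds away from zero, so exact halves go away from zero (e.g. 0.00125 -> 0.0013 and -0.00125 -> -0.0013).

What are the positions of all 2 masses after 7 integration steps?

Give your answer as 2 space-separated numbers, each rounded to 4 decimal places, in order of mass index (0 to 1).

Step 0: x=[2.0000 8.0000] v=[0.0000 -1.0000]
Step 1: x=[3.0000 7.2500] v=[2.0000 -1.5000]
Step 2: x=[4.3125 6.4688] v=[2.6250 -1.5625]
Step 3: x=[5.0860 5.9180] v=[1.5469 -1.1016]
Step 4: x=[4.7960 5.7632] v=[-0.5801 -0.3096]
Step 5: x=[3.5488 5.9875] v=[-2.4945 0.4486]
Step 6: x=[2.0240 6.4070] v=[-3.0496 0.8390]
Step 7: x=[1.0890 6.7787] v=[-1.8701 0.7433]

Answer: 1.0890 6.7787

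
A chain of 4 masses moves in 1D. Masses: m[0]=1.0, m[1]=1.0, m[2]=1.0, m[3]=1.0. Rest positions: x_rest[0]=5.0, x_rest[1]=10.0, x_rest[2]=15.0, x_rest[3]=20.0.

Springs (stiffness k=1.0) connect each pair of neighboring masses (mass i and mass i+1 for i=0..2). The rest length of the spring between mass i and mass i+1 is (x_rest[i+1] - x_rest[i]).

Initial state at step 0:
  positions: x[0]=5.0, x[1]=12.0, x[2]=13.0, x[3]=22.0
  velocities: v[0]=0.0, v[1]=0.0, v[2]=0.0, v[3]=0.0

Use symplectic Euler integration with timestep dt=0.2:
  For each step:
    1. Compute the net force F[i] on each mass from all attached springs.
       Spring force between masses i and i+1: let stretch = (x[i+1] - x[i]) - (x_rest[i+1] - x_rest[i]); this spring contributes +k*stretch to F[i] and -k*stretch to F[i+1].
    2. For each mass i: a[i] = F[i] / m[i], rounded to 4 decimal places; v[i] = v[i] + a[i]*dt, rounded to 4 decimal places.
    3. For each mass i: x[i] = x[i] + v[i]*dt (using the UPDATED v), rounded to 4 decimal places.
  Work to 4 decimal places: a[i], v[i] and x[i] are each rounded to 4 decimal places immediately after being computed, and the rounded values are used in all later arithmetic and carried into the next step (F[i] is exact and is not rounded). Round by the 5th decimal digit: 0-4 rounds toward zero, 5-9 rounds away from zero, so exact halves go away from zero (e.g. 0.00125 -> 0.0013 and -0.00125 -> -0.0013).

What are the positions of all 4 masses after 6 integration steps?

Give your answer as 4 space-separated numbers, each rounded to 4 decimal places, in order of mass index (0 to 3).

Step 0: x=[5.0000 12.0000 13.0000 22.0000] v=[0.0000 0.0000 0.0000 0.0000]
Step 1: x=[5.0800 11.7600 13.3200 21.8400] v=[0.4000 -1.2000 1.6000 -0.8000]
Step 2: x=[5.2272 11.3152 13.9184 21.5392] v=[0.7360 -2.2240 2.9920 -1.5040]
Step 3: x=[5.4179 10.7310 14.7175 21.1336] v=[0.9536 -2.9210 3.9955 -2.0282]
Step 4: x=[5.6211 10.0937 15.6138 20.6713] v=[1.0162 -3.1863 4.4814 -2.3114]
Step 5: x=[5.8032 9.4983 16.4916 20.2067] v=[0.9107 -2.9768 4.3889 -2.3229]
Step 6: x=[5.9331 9.0349 17.2383 19.7935] v=[0.6497 -2.3172 3.7333 -2.0659]

Answer: 5.9331 9.0349 17.2383 19.7935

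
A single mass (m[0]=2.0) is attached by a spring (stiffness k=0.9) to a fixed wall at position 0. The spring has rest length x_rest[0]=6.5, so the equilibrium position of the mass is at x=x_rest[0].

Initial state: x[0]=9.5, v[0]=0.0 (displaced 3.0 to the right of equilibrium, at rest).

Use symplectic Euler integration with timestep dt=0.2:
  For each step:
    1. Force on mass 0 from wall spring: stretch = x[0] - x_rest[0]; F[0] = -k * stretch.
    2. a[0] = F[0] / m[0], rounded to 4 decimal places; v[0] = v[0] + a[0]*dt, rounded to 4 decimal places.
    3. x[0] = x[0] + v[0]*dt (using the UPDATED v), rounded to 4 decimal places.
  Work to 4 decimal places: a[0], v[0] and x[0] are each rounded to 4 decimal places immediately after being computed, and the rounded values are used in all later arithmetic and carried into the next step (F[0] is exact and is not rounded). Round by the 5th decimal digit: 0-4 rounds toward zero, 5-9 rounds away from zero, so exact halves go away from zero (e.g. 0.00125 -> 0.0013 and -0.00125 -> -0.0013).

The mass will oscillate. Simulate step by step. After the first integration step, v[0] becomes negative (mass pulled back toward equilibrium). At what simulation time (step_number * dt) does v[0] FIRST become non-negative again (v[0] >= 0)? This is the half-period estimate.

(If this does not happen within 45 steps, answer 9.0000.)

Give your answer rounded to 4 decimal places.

Step 0: x=[9.5000] v=[0.0000]
Step 1: x=[9.4460] v=[-0.2700]
Step 2: x=[9.3390] v=[-0.5351]
Step 3: x=[9.1809] v=[-0.7906]
Step 4: x=[8.9745] v=[-1.0319]
Step 5: x=[8.7236] v=[-1.2546]
Step 6: x=[8.4327] v=[-1.4547]
Step 7: x=[8.1070] v=[-1.6286]
Step 8: x=[7.7524] v=[-1.7732]
Step 9: x=[7.3752] v=[-1.8859]
Step 10: x=[6.9823] v=[-1.9647]
Step 11: x=[6.5807] v=[-2.0081]
Step 12: x=[6.1776] v=[-2.0154]
Step 13: x=[5.7803] v=[-1.9864]
Step 14: x=[5.3960] v=[-1.9216]
Step 15: x=[5.0316] v=[-1.8222]
Step 16: x=[4.6936] v=[-1.6900]
Step 17: x=[4.3881] v=[-1.5274]
Step 18: x=[4.1206] v=[-1.3373]
Step 19: x=[3.8960] v=[-1.1232]
Step 20: x=[3.7182] v=[-0.8888]
Step 21: x=[3.5905] v=[-0.6384]
Step 22: x=[3.5152] v=[-0.3765]
Step 23: x=[3.4936] v=[-0.1079]
Step 24: x=[3.5261] v=[0.1627]
First v>=0 after going negative at step 24, time=4.8000

Answer: 4.8000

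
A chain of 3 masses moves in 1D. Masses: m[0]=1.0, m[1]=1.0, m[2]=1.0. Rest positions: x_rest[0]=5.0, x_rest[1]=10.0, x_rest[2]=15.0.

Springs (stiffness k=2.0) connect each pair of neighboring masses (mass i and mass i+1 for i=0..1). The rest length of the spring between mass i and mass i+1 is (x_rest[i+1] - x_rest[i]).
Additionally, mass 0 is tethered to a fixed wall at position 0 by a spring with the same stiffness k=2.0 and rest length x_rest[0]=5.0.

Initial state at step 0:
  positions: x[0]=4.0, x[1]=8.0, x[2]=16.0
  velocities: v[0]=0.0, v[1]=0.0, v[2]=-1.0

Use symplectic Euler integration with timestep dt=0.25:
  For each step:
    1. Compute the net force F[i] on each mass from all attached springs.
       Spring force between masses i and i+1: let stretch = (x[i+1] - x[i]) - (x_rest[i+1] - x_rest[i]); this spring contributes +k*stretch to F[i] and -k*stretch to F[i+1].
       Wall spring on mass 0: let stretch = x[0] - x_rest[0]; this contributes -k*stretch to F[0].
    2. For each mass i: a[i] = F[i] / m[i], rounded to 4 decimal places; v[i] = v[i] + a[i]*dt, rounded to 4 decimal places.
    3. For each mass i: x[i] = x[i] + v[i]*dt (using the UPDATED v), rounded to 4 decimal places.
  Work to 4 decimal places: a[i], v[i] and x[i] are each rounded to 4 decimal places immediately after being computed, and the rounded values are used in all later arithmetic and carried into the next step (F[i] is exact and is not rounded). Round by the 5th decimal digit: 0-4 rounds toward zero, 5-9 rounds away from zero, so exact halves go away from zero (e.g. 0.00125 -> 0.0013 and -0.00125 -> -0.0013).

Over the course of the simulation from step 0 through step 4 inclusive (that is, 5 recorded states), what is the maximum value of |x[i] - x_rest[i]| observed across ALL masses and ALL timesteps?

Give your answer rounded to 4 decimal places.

Answer: 2.0750

Derivation:
Step 0: x=[4.0000 8.0000 16.0000] v=[0.0000 0.0000 -1.0000]
Step 1: x=[4.0000 8.5000 15.3750] v=[0.0000 2.0000 -2.5000]
Step 2: x=[4.0625 9.2969 14.5156] v=[0.2500 3.1875 -3.4375]
Step 3: x=[4.2715 10.0918 13.6289] v=[0.8360 3.1797 -3.5469]
Step 4: x=[4.6741 10.6013 12.9250] v=[1.6104 2.0381 -2.8155]
Max displacement = 2.0750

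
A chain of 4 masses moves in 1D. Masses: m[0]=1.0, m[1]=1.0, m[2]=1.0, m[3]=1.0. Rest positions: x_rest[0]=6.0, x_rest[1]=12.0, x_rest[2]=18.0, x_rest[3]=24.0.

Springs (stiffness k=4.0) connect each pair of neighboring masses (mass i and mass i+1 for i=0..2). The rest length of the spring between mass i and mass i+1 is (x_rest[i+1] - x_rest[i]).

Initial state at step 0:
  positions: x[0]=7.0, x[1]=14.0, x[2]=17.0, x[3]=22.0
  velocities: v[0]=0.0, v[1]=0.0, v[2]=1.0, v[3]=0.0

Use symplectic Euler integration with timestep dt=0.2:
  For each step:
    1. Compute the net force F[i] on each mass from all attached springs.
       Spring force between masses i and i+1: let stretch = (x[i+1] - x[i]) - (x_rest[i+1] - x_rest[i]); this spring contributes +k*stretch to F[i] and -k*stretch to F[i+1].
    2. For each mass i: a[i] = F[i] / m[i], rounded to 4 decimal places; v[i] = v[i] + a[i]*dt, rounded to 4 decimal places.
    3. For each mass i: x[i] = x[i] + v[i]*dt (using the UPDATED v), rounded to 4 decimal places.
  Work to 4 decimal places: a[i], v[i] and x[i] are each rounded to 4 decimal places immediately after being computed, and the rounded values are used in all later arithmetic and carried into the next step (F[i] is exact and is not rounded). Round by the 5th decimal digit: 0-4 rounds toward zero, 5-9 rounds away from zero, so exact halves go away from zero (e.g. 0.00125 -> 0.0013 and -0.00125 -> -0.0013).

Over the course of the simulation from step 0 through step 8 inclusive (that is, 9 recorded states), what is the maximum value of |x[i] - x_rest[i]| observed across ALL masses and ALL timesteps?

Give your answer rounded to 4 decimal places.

Answer: 2.4046

Derivation:
Step 0: x=[7.0000 14.0000 17.0000 22.0000] v=[0.0000 0.0000 1.0000 0.0000]
Step 1: x=[7.1600 13.3600 17.5200 22.1600] v=[0.8000 -3.2000 2.6000 0.8000]
Step 2: x=[7.3520 12.3936 18.1168 22.5376] v=[0.9600 -4.8320 2.9840 1.8880]
Step 3: x=[7.3907 11.5363 18.5052 23.1679] v=[0.1933 -4.2867 1.9421 3.1514]
Step 4: x=[7.1327 11.1307 18.5246 24.0121] v=[-1.2902 -2.0281 0.0971 4.2212]
Step 5: x=[6.5543 11.2684 18.2390 24.9383] v=[-2.8918 0.6886 -1.4280 4.6312]
Step 6: x=[5.7702 11.7672 17.9100 25.7527] v=[-3.9205 2.4938 -1.6450 4.0718]
Step 7: x=[4.9856 12.2893 17.8530 26.2722] v=[-3.9229 2.6104 -0.2851 2.5976]
Step 8: x=[4.4096 12.5330 18.2529 26.4046] v=[-2.8799 1.2184 1.9993 0.6622]
Max displacement = 2.4046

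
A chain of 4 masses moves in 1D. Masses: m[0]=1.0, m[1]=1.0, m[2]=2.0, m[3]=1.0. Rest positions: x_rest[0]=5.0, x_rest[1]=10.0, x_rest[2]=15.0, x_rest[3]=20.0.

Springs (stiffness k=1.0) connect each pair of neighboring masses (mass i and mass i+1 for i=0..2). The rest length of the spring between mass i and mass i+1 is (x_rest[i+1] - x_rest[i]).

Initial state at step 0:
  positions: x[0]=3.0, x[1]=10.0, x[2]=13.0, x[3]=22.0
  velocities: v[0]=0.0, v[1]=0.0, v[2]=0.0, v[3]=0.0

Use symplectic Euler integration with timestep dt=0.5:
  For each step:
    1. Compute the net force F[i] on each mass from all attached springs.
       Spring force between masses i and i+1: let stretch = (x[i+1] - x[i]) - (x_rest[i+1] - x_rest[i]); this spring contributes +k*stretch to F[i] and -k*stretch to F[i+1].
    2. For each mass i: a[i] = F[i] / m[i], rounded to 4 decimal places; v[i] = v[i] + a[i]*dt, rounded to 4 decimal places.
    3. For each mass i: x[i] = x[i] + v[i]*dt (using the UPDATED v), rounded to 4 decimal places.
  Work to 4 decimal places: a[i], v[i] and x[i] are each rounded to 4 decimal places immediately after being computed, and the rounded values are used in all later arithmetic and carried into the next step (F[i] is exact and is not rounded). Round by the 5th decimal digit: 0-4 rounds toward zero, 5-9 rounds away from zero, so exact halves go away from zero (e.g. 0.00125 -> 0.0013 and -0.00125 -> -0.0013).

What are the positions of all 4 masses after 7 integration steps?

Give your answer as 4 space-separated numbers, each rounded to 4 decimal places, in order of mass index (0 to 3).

Step 0: x=[3.0000 10.0000 13.0000 22.0000] v=[0.0000 0.0000 0.0000 0.0000]
Step 1: x=[3.5000 9.0000 13.7500 21.0000] v=[1.0000 -2.0000 1.5000 -2.0000]
Step 2: x=[4.1250 7.8125 14.8125 19.4375] v=[1.2500 -2.3750 2.1250 -3.1250]
Step 3: x=[4.4219 7.4531 15.5782 17.9688] v=[0.5938 -0.7188 1.5313 -2.9375]
Step 4: x=[4.2266 8.3672 15.6271 17.1524] v=[-0.3906 1.8282 0.0977 -1.6328]
Step 5: x=[3.8165 10.0612 14.9591 17.2047] v=[-0.8203 3.3879 -1.3360 0.1046]
Step 6: x=[3.7175 11.4185 13.9596 17.9456] v=[-0.1980 2.7145 -1.9991 1.4818]
Step 7: x=[4.2938 11.4858 13.1407 18.9400] v=[1.1525 0.1346 -1.6379 1.9888]

Answer: 4.2938 11.4858 13.1407 18.9400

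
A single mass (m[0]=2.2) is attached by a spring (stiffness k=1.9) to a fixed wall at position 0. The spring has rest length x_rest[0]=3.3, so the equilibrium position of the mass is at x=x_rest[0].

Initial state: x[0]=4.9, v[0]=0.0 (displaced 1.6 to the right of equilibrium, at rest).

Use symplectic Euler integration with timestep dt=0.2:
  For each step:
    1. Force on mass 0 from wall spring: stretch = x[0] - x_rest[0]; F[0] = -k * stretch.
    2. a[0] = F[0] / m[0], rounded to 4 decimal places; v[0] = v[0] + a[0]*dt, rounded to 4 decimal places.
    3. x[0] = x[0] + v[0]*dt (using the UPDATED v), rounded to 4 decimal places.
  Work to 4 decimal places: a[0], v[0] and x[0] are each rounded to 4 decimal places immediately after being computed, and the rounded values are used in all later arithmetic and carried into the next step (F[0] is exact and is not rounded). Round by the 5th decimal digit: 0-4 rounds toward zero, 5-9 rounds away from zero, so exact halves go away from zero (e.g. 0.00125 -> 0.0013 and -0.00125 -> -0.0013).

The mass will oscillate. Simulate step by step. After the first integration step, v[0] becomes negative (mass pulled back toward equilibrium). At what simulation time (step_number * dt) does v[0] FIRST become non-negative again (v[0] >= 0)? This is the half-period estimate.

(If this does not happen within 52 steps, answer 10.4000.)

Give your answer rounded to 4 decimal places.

Step 0: x=[4.9000] v=[0.0000]
Step 1: x=[4.8447] v=[-0.2764]
Step 2: x=[4.7361] v=[-0.5432]
Step 3: x=[4.5778] v=[-0.7913]
Step 4: x=[4.3754] v=[-1.0120]
Step 5: x=[4.1358] v=[-1.1978]
Step 6: x=[3.8674] v=[-1.3422]
Step 7: x=[3.5794] v=[-1.4402]
Step 8: x=[3.2817] v=[-1.4885]
Step 9: x=[2.9846] v=[-1.4853]
Step 10: x=[2.6984] v=[-1.4308]
Step 11: x=[2.4330] v=[-1.3269]
Step 12: x=[2.1976] v=[-1.1771]
Step 13: x=[2.0003] v=[-0.9867]
Step 14: x=[1.8479] v=[-0.7622]
Step 15: x=[1.7456] v=[-0.5114]
Step 16: x=[1.6970] v=[-0.2429]
Step 17: x=[1.7038] v=[0.0340]
First v>=0 after going negative at step 17, time=3.4000

Answer: 3.4000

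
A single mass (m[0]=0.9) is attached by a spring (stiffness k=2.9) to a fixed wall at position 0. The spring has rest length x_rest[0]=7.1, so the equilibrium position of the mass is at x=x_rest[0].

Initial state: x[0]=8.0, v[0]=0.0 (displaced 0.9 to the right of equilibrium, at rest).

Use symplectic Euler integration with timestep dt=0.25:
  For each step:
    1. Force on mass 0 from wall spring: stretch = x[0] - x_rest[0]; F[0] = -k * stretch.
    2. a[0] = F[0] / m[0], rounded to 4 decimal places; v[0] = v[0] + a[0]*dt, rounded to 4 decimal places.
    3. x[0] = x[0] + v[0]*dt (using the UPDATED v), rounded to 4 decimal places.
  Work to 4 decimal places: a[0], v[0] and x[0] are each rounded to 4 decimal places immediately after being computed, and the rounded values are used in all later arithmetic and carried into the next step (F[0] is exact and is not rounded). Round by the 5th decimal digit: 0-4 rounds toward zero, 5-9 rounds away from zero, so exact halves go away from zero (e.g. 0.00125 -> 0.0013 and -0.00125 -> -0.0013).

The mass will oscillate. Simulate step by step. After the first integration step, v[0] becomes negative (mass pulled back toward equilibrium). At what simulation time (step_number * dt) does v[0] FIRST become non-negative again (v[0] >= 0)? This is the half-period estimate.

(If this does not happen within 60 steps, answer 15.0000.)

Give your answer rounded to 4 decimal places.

Step 0: x=[8.0000] v=[0.0000]
Step 1: x=[7.8188] v=[-0.7250]
Step 2: x=[7.4928] v=[-1.3040]
Step 3: x=[7.0877] v=[-1.6204]
Step 4: x=[6.6851] v=[-1.6105]
Step 5: x=[6.3660] v=[-1.2763]
Step 6: x=[6.1948] v=[-0.6850]
Step 7: x=[6.2059] v=[0.0442]
First v>=0 after going negative at step 7, time=1.7500

Answer: 1.7500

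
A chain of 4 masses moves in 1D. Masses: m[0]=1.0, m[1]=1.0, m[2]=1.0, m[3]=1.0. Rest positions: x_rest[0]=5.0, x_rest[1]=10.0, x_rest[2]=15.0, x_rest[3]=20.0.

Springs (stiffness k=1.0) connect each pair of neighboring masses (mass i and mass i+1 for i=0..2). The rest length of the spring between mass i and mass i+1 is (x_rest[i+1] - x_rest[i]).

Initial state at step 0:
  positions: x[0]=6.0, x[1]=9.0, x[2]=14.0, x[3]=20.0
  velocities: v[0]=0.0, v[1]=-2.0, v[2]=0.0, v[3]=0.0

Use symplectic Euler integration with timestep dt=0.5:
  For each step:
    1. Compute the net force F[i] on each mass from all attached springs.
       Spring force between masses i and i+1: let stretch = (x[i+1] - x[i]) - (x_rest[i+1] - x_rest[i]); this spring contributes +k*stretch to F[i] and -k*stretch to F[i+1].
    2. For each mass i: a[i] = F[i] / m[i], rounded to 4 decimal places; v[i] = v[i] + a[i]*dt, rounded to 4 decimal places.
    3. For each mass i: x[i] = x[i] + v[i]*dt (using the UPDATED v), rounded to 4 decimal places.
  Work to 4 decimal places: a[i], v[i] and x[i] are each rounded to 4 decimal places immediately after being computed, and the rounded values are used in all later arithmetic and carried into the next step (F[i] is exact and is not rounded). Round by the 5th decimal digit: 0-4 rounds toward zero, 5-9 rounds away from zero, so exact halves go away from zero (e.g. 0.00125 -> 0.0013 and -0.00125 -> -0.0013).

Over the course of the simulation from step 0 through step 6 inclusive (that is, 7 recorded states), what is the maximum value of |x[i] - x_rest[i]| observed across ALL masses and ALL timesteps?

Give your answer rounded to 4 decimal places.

Answer: 3.0488

Derivation:
Step 0: x=[6.0000 9.0000 14.0000 20.0000] v=[0.0000 -2.0000 0.0000 0.0000]
Step 1: x=[5.5000 8.5000 14.2500 19.7500] v=[-1.0000 -1.0000 0.5000 -0.5000]
Step 2: x=[4.5000 8.6875 14.4375 19.3750] v=[-2.0000 0.3750 0.3750 -0.7500]
Step 3: x=[3.2969 9.2657 14.4219 19.0156] v=[-2.4063 1.1563 -0.0313 -0.7188]
Step 4: x=[2.3360 9.6407 14.2656 18.7578] v=[-1.9219 0.7500 -0.3126 -0.5157]
Step 5: x=[1.9512 9.3458 14.0761 18.6269] v=[-0.7696 -0.5899 -0.3790 -0.2618]
Step 6: x=[2.1651 8.3848 13.8417 18.6083] v=[0.4277 -1.9221 -0.4688 -0.0372]
Max displacement = 3.0488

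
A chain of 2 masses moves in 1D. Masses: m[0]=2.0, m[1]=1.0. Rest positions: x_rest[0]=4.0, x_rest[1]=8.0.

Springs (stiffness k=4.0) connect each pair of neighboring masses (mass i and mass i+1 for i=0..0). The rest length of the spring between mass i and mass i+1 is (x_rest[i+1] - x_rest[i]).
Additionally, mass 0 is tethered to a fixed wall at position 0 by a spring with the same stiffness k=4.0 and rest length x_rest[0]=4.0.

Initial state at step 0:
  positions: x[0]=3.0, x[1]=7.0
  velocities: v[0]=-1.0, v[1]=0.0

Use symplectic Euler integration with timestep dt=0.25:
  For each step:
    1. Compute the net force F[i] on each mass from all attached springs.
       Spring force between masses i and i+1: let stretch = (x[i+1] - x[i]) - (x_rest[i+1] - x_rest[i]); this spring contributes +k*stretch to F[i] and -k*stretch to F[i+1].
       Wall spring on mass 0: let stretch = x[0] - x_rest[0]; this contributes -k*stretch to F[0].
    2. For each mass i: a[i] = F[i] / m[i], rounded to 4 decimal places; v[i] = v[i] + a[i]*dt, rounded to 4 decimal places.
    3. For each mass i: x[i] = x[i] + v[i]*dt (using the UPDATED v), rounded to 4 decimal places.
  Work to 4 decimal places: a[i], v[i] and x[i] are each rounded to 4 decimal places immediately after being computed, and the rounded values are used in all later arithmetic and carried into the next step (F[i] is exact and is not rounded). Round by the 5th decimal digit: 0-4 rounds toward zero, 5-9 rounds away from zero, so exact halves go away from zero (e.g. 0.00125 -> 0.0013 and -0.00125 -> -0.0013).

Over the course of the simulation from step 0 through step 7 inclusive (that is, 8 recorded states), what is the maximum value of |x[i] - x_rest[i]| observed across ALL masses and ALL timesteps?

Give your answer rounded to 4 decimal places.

Answer: 1.1250

Derivation:
Step 0: x=[3.0000 7.0000] v=[-1.0000 0.0000]
Step 1: x=[2.8750 7.0000] v=[-0.5000 0.0000]
Step 2: x=[2.9063 6.9688] v=[0.1250 -0.1250]
Step 3: x=[3.0821 6.9219] v=[0.7031 -0.1875]
Step 4: x=[3.3526 6.9151] v=[1.0820 -0.0273]
Step 5: x=[3.6494 7.0177] v=[1.1870 0.4102]
Step 6: x=[3.9110 7.2782] v=[1.0465 1.0419]
Step 7: x=[4.1047 7.6969] v=[0.7746 1.6747]
Max displacement = 1.1250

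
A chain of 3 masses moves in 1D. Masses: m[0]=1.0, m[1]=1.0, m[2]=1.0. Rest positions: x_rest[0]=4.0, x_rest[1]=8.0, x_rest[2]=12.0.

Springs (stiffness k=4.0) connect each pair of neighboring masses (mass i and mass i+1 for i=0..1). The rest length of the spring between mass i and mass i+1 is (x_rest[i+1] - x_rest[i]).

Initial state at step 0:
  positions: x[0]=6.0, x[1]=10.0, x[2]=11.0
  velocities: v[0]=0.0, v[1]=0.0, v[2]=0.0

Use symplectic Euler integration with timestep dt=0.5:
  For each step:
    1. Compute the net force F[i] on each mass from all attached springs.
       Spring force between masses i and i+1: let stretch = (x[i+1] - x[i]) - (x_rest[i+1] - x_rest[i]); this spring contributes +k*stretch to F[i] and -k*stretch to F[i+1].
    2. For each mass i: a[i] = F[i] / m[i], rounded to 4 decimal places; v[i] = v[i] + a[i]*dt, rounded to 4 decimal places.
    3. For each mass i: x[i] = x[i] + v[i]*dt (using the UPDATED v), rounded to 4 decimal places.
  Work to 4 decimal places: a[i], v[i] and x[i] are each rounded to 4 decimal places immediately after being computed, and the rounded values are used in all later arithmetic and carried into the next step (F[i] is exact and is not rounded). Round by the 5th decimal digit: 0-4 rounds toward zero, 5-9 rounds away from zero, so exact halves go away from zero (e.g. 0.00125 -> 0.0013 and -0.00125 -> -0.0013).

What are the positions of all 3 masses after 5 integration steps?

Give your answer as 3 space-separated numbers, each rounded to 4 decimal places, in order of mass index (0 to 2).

Answer: 6.0000 10.0000 11.0000

Derivation:
Step 0: x=[6.0000 10.0000 11.0000] v=[0.0000 0.0000 0.0000]
Step 1: x=[6.0000 7.0000 14.0000] v=[0.0000 -6.0000 6.0000]
Step 2: x=[3.0000 10.0000 14.0000] v=[-6.0000 6.0000 0.0000]
Step 3: x=[3.0000 10.0000 14.0000] v=[0.0000 0.0000 0.0000]
Step 4: x=[6.0000 7.0000 14.0000] v=[6.0000 -6.0000 0.0000]
Step 5: x=[6.0000 10.0000 11.0000] v=[0.0000 6.0000 -6.0000]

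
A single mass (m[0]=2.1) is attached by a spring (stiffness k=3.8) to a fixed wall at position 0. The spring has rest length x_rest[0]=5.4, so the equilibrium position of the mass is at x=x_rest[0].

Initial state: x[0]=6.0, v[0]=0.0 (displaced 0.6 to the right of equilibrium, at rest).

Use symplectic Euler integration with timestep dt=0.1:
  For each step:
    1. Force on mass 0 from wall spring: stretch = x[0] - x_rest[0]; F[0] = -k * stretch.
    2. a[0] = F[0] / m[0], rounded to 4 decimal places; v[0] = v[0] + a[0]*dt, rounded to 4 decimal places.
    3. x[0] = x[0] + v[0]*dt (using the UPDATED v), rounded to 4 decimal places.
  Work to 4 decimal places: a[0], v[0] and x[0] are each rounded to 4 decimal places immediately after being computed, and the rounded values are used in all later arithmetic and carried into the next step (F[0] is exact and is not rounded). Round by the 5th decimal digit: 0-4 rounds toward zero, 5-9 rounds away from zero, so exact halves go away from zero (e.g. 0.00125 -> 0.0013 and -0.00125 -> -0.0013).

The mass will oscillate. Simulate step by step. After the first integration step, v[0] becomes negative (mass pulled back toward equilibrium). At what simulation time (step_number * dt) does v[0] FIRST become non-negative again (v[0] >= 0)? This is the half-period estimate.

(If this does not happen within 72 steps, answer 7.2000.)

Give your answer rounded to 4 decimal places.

Answer: 2.4000

Derivation:
Step 0: x=[6.0000] v=[0.0000]
Step 1: x=[5.9891] v=[-0.1086]
Step 2: x=[5.9676] v=[-0.2152]
Step 3: x=[5.9358] v=[-0.3179]
Step 4: x=[5.8943] v=[-0.4149]
Step 5: x=[5.8439] v=[-0.5043]
Step 6: x=[5.7854] v=[-0.5846]
Step 7: x=[5.7200] v=[-0.6543]
Step 8: x=[5.6488] v=[-0.7122]
Step 9: x=[5.5731] v=[-0.7572]
Step 10: x=[5.4943] v=[-0.7885]
Step 11: x=[5.4137] v=[-0.8056]
Step 12: x=[5.3329] v=[-0.8081]
Step 13: x=[5.2533] v=[-0.7960]
Step 14: x=[5.1764] v=[-0.7695]
Step 15: x=[5.1035] v=[-0.7290]
Step 16: x=[5.0360] v=[-0.6754]
Step 17: x=[4.9751] v=[-0.6095]
Step 18: x=[4.9218] v=[-0.5326]
Step 19: x=[4.8772] v=[-0.4461]
Step 20: x=[4.8421] v=[-0.3515]
Step 21: x=[4.8170] v=[-0.2506]
Step 22: x=[4.8025] v=[-0.1451]
Step 23: x=[4.7988] v=[-0.0370]
Step 24: x=[4.8060] v=[0.0718]
First v>=0 after going negative at step 24, time=2.4000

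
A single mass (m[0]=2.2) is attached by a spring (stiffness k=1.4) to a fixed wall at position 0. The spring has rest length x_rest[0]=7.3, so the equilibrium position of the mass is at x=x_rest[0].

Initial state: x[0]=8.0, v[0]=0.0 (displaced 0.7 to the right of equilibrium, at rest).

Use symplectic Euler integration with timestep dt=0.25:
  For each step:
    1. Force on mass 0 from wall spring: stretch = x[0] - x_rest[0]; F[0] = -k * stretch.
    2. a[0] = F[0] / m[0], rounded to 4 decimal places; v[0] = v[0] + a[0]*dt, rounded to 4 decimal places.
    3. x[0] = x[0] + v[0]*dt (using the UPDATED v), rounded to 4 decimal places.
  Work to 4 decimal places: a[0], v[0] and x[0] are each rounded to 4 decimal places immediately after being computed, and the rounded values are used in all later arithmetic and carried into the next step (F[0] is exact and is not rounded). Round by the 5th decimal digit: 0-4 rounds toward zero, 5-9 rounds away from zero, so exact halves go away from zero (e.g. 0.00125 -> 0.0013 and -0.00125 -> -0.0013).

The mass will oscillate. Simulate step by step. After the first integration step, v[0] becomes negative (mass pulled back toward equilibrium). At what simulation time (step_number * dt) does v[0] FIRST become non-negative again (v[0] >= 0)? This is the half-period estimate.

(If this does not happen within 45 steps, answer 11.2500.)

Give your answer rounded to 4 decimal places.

Step 0: x=[8.0000] v=[0.0000]
Step 1: x=[7.9722] v=[-0.1114]
Step 2: x=[7.9176] v=[-0.2184]
Step 3: x=[7.8384] v=[-0.3167]
Step 4: x=[7.7378] v=[-0.4024]
Step 5: x=[7.6198] v=[-0.4721]
Step 6: x=[7.4891] v=[-0.5230]
Step 7: x=[7.3508] v=[-0.5531]
Step 8: x=[7.2105] v=[-0.5612]
Step 9: x=[7.0738] v=[-0.5470]
Step 10: x=[6.9461] v=[-0.5110]
Step 11: x=[6.8324] v=[-0.4547]
Step 12: x=[6.7373] v=[-0.3803]
Step 13: x=[6.6646] v=[-0.2908]
Step 14: x=[6.6172] v=[-0.1897]
Step 15: x=[6.5969] v=[-0.0811]
Step 16: x=[6.6046] v=[0.0308]
First v>=0 after going negative at step 16, time=4.0000

Answer: 4.0000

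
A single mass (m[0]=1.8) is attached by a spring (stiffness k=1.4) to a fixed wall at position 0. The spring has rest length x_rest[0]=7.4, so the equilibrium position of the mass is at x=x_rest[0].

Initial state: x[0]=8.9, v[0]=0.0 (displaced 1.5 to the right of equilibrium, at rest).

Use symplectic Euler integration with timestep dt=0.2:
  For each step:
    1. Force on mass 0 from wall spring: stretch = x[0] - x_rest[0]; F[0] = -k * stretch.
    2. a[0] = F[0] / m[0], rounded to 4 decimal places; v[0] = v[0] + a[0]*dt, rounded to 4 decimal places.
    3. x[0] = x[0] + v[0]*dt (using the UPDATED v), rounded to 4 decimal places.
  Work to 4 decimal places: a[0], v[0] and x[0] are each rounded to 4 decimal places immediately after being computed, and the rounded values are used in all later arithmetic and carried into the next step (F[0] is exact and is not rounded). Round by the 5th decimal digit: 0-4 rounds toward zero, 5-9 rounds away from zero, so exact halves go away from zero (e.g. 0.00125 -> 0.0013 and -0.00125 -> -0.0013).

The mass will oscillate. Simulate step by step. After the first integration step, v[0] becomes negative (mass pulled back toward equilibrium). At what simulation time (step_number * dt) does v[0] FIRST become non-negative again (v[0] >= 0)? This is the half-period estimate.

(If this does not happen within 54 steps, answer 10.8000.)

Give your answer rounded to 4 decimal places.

Step 0: x=[8.9000] v=[0.0000]
Step 1: x=[8.8533] v=[-0.2333]
Step 2: x=[8.7614] v=[-0.4594]
Step 3: x=[8.6272] v=[-0.6712]
Step 4: x=[8.4548] v=[-0.8621]
Step 5: x=[8.2496] v=[-1.0262]
Step 6: x=[8.0179] v=[-1.1584]
Step 7: x=[7.7670] v=[-1.2545]
Step 8: x=[7.5047] v=[-1.3116]
Step 9: x=[7.2391] v=[-1.3279]
Step 10: x=[6.9785] v=[-1.3029]
Step 11: x=[6.7310] v=[-1.2373]
Step 12: x=[6.5044] v=[-1.1332]
Step 13: x=[6.3056] v=[-0.9939]
Step 14: x=[6.1409] v=[-0.8237]
Step 15: x=[6.0153] v=[-0.6278]
Step 16: x=[5.9328] v=[-0.4124]
Step 17: x=[5.8960] v=[-0.1842]
Step 18: x=[5.9060] v=[0.0498]
First v>=0 after going negative at step 18, time=3.6000

Answer: 3.6000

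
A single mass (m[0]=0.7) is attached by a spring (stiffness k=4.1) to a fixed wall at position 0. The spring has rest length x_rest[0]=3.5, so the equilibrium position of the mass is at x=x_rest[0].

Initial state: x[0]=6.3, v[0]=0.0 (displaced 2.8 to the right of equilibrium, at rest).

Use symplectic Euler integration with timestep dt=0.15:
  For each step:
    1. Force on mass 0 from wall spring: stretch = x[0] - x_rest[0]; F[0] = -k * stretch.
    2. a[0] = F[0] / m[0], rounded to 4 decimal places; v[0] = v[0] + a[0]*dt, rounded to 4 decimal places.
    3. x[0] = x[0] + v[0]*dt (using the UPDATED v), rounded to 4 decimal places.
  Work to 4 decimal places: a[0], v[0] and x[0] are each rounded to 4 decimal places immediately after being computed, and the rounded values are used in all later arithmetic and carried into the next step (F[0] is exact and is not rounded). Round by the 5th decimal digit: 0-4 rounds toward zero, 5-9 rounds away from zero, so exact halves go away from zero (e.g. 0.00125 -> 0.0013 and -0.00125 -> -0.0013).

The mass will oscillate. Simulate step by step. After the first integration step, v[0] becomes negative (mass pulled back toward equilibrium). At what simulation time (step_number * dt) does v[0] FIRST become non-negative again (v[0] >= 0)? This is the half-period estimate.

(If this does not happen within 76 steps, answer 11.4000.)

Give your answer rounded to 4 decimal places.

Answer: 1.3500

Derivation:
Step 0: x=[6.3000] v=[0.0000]
Step 1: x=[5.9310] v=[-2.4600]
Step 2: x=[5.2416] v=[-4.5958]
Step 3: x=[4.3227] v=[-6.1259]
Step 4: x=[3.2954] v=[-6.8487]
Step 5: x=[2.2951] v=[-6.6689]
Step 6: x=[1.4536] v=[-5.6103]
Step 7: x=[0.8817] v=[-3.8124]
Step 8: x=[0.6549] v=[-1.5120]
Step 9: x=[0.8030] v=[0.9876]
First v>=0 after going negative at step 9, time=1.3500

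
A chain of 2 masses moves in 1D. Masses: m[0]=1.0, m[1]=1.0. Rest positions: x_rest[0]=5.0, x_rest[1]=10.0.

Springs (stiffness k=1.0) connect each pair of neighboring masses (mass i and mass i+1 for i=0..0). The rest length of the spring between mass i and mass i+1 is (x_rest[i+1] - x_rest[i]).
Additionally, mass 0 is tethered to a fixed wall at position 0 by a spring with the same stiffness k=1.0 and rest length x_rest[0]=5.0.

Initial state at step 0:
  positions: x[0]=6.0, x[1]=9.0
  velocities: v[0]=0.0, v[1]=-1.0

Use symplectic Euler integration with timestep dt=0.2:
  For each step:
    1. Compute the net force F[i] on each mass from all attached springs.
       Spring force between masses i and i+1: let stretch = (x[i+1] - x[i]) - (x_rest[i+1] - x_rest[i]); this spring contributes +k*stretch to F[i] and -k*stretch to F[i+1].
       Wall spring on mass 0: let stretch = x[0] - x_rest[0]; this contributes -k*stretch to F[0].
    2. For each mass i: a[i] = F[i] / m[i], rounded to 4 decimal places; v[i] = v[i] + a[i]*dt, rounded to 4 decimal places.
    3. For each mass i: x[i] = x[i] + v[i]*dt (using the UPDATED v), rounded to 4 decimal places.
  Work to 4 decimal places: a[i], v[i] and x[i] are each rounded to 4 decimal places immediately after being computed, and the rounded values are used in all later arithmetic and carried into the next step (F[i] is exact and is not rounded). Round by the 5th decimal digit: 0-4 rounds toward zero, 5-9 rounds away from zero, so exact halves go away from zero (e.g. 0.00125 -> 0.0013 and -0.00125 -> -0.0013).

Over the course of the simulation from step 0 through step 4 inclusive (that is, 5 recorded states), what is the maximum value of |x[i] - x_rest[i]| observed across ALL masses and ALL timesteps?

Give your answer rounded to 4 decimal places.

Step 0: x=[6.0000 9.0000] v=[0.0000 -1.0000]
Step 1: x=[5.8800 8.8800] v=[-0.6000 -0.6000]
Step 2: x=[5.6448 8.8400] v=[-1.1760 -0.2000]
Step 3: x=[5.3116 8.8722] v=[-1.6659 0.1610]
Step 4: x=[4.9084 8.9620] v=[-2.0161 0.4489]
Max displacement = 1.1600

Answer: 1.1600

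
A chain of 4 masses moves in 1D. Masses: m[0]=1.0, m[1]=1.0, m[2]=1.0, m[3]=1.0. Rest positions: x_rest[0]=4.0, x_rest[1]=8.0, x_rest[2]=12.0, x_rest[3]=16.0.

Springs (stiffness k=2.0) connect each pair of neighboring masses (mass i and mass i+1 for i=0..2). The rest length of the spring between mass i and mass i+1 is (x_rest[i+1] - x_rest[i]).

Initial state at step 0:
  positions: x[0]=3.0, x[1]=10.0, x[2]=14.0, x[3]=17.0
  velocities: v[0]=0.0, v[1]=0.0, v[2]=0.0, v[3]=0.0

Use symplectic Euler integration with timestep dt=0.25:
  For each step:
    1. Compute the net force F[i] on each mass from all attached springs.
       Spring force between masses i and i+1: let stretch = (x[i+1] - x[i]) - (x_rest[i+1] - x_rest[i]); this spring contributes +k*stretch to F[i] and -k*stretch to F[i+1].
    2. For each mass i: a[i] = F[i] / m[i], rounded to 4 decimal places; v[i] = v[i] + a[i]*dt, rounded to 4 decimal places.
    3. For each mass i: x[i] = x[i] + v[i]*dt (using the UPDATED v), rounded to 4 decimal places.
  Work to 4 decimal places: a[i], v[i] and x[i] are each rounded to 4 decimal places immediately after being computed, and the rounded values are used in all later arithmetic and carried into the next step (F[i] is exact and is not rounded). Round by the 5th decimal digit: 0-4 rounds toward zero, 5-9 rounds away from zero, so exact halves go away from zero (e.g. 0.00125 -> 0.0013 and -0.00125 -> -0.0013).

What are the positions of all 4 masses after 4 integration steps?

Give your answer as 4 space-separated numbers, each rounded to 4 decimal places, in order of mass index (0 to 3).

Answer: 5.5265 7.8398 12.8242 17.8096

Derivation:
Step 0: x=[3.0000 10.0000 14.0000 17.0000] v=[0.0000 0.0000 0.0000 0.0000]
Step 1: x=[3.3750 9.6250 13.8750 17.1250] v=[1.5000 -1.5000 -0.5000 0.5000]
Step 2: x=[4.0313 9.0000 13.6250 17.3438] v=[2.6250 -2.5000 -1.0000 0.8750]
Step 3: x=[4.8087 8.3320 13.2617 17.5977] v=[3.1094 -2.6719 -1.4531 1.0156]
Step 4: x=[5.5265 7.8398 12.8242 17.8096] v=[2.8711 -1.9687 -1.7500 0.8476]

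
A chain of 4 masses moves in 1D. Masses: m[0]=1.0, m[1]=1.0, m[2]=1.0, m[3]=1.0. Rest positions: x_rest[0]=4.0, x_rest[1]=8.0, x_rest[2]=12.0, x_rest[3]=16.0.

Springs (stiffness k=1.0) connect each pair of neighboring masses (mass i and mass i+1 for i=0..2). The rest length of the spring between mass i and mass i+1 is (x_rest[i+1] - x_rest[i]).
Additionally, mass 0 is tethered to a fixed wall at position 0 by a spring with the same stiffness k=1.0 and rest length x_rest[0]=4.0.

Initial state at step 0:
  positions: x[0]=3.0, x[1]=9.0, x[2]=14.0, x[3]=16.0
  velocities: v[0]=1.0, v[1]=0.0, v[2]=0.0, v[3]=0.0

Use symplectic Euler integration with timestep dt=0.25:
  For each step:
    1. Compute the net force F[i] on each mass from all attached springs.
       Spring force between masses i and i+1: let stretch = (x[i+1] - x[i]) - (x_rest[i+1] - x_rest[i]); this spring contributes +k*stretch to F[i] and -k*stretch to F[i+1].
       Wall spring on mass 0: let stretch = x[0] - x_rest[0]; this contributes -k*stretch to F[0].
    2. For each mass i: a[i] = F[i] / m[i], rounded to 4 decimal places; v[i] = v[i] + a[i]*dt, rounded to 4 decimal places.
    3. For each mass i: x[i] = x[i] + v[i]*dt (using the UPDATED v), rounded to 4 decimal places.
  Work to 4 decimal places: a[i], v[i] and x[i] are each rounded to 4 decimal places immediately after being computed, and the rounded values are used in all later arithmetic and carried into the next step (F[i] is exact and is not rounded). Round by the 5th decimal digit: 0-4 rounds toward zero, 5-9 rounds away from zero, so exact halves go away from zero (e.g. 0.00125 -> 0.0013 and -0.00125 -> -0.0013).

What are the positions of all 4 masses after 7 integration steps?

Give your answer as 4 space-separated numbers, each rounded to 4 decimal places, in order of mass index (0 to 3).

Answer: 6.0604 8.5222 11.5075 17.5917

Derivation:
Step 0: x=[3.0000 9.0000 14.0000 16.0000] v=[1.0000 0.0000 0.0000 0.0000]
Step 1: x=[3.4375 8.9375 13.8125 16.1250] v=[1.7500 -0.2500 -0.7500 0.5000]
Step 2: x=[4.0039 8.8359 13.4649 16.3555] v=[2.2656 -0.4063 -1.3906 0.9219]
Step 3: x=[4.6221 8.7216 13.0086 16.6553] v=[2.4726 -0.4571 -1.8252 1.1993]
Step 4: x=[5.2076 8.6191 12.5123 16.9772] v=[2.3420 -0.4102 -1.9853 1.2876]
Step 5: x=[5.6809 8.5467 12.0517 17.2701] v=[1.8930 -0.2898 -1.8424 1.1714]
Step 6: x=[5.9782 8.5142 11.6982 17.4868] v=[1.1892 -0.1300 -1.4141 0.8668]
Step 7: x=[6.0604 8.5222 11.5075 17.5917] v=[0.3287 0.0320 -0.7630 0.4197]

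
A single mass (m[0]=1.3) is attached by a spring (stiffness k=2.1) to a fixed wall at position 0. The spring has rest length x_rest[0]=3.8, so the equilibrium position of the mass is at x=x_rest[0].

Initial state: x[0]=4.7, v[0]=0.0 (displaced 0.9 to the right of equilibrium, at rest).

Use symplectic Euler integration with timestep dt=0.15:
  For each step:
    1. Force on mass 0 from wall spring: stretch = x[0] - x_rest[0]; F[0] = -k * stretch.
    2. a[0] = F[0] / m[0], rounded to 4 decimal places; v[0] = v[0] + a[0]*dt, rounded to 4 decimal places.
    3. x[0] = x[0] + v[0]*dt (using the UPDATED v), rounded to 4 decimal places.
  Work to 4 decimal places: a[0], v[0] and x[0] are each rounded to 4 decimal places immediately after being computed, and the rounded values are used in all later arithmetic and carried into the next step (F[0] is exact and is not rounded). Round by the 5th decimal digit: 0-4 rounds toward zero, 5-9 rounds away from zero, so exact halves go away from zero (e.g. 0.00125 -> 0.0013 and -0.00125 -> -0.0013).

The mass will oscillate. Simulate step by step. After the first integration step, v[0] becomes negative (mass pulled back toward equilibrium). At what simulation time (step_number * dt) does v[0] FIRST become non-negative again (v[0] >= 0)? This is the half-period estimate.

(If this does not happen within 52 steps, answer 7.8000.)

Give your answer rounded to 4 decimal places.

Answer: 2.5500

Derivation:
Step 0: x=[4.7000] v=[0.0000]
Step 1: x=[4.6673] v=[-0.2181]
Step 2: x=[4.6031] v=[-0.4283]
Step 3: x=[4.5097] v=[-0.6229]
Step 4: x=[4.3905] v=[-0.7949]
Step 5: x=[4.2498] v=[-0.9380]
Step 6: x=[4.0928] v=[-1.0470]
Step 7: x=[3.9251] v=[-1.1180]
Step 8: x=[3.7529] v=[-1.1483]
Step 9: x=[3.5824] v=[-1.1369]
Step 10: x=[3.4198] v=[-1.0842]
Step 11: x=[3.2710] v=[-0.9921]
Step 12: x=[3.1414] v=[-0.8639]
Step 13: x=[3.0358] v=[-0.7043]
Step 14: x=[2.9579] v=[-0.5191]
Step 15: x=[2.9106] v=[-0.3151]
Step 16: x=[2.8957] v=[-0.0996]
Step 17: x=[2.9136] v=[0.1195]
First v>=0 after going negative at step 17, time=2.5500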